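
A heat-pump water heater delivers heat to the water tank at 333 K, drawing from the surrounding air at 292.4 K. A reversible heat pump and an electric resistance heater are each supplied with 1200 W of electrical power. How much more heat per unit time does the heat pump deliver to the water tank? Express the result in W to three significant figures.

8640 W

The reservoir spacing is ΔT = 333 − 292.4 = 40.60 K.
COP_Carnot = T_H/ΔT = 333.00/40.60 = 8.202.
The heat pump delivers Q̇_H = COP × Ẇ = 9842 W; the resistance heater delivers Ẇ = 1200 W.
Extra = (COP − 1)·Ẇ = 8642 W.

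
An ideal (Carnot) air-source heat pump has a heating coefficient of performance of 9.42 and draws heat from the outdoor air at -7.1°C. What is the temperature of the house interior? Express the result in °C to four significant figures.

COP_HP = T_H/(T_H − T_C) rearranges to T_H = COP·T_C/(COP − 1).
With T_C = 266.05 K, T_H = 9.42 × 266.05/8.420 = 297.65 K.
Converting, 297.65 K = 24.50°C.

24.50 °C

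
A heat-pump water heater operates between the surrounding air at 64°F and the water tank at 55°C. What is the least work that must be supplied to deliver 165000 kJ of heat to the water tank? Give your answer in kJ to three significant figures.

In absolute terms T_C = 290.93 K and T_H = 328.15 K, so ΔT = 37.22 K.
The reversible limit is COP_HP = T_H/ΔT = 8.816, so W_min = Q_H/COP = Q_H·ΔT/T_H.
W_min = 165000 × 37.22/328.15 = 18720 kJ.

18700 kJ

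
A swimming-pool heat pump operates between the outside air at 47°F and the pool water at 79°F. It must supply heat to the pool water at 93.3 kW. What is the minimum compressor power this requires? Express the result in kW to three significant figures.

In absolute terms T_C = 281.48 K and T_H = 299.26 K, so ΔT = 17.78 K.
COP_Carnot = T_H/ΔT = 299.26/17.78 = 16.83.
Ẇ_min = Q̇/COP_Carnot = 93.30/16.83 = 5.543 kW.

5.54 kW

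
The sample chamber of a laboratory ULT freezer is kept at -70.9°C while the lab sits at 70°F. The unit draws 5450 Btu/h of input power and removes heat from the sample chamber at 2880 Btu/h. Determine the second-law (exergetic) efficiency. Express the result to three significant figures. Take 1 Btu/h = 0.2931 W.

0.240

COP_actual = Q̇_C/Ẇ = 2880/5450 = 0.5284.
In absolute terms T_C = 202.25 K and T_H = 294.26 K, so ΔT = 92.01 K.
COP_Carnot = T_C/ΔT = 202.25/92.01 = 2.198.
η_II = COP_actual/COP_Carnot = 0.5284/2.198 = 0.2404.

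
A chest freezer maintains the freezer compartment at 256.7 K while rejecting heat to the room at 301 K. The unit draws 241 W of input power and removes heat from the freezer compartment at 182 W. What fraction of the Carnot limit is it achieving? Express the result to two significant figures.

COP_actual = Q̇_C/Ẇ = 182.0/241.0 = 0.7552.
The reservoir spacing is ΔT = 301 − 256.7 = 44.30 K.
COP_Carnot = T_C/ΔT = 256.70/44.30 = 5.795.
η_II = COP_actual/COP_Carnot = 0.7552/5.795 = 0.1303.

0.13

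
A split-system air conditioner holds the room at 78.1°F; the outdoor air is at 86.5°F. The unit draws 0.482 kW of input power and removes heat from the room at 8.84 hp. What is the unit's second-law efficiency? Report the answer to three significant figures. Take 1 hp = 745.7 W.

Converting, Q̇_C = 8.840 hp = 6.592 kW, so COP_actual = Q̇_C/Ẇ = 6.592/0.4820 = 13.68.
In absolute terms T_C = 298.76 K and T_H = 303.43 K, so ΔT = 4.667 K.
COP_Carnot = T_C/ΔT = 298.76/4.667 = 64.02.
η_II = COP_actual/COP_Carnot = 13.68/64.02 = 0.2136.

0.214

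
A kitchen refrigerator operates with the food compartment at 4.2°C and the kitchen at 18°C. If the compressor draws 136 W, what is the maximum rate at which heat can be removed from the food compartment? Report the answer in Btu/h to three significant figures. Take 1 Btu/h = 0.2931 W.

9330 Btu/h

In absolute terms T_C = 277.35 K and T_H = 291.15 K, so ΔT = 13.80 K.
COP_Carnot = T_C/ΔT = 277.35/13.80 = 20.10.
Q̇_max = COP_Carnot × Ẇ = 20.10 × 136.0 W = 2733 W = 9326 Btu/h.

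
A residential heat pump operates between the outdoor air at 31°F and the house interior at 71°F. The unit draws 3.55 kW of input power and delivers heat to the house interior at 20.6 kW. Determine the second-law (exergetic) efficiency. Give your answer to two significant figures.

COP_actual = Q̇_H/Ẇ = 20.60/3.550 = 5.803.
In absolute terms T_C = 272.59 K and T_H = 294.82 K, so ΔT = 22.22 K.
COP_Carnot = T_H/ΔT = 294.82/22.22 = 13.27.
η_II = COP_actual/COP_Carnot = 5.803/13.27 = 0.4374.

0.44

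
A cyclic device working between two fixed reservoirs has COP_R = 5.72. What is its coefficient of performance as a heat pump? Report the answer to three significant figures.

The first law on one cycle gives Q_H = Q_C + W, so Q_H/W = Q_C/W + 1.
COP_HP = COP_R + 1 = 5.72 + 1 = 6.72.

6.72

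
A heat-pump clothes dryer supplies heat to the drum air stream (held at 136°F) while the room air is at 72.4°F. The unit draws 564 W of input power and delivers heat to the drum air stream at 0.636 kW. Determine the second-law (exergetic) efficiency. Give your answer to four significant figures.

0.1204

Converting, Q̇_H = 0.6360 kW = 636.0 W, so COP_actual = Q̇_H/Ẇ = 636.0/564.0 = 1.128.
In absolute terms T_C = 295.59 K and T_H = 330.93 K, so ΔT = 35.33 K.
COP_Carnot = T_H/ΔT = 330.93/35.33 = 9.366.
η_II = COP_actual/COP_Carnot = 1.128/9.366 = 0.1204.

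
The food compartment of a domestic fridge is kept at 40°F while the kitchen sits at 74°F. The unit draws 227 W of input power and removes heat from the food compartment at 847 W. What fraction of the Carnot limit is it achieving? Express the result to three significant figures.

COP_actual = Q̇_C/Ẇ = 847.0/227.0 = 3.731.
In absolute terms T_C = 277.59 K and T_H = 296.48 K, so ΔT = 18.89 K.
COP_Carnot = T_C/ΔT = 277.59/18.89 = 14.70.
η_II = COP_actual/COP_Carnot = 3.731/14.70 = 0.2539.

0.254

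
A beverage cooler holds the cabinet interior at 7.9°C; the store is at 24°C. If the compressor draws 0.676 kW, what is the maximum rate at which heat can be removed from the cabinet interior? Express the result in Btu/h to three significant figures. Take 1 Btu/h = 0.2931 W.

In absolute terms T_C = 281.05 K and T_H = 297.15 K, so ΔT = 16.10 K.
COP_Carnot = T_C/ΔT = 281.05/16.10 = 17.46.
Q̇_max = COP_Carnot × Ẇ = 17.46 × 0.6760 kW = 11.80 kW = 40260 Btu/h.

40300 Btu/h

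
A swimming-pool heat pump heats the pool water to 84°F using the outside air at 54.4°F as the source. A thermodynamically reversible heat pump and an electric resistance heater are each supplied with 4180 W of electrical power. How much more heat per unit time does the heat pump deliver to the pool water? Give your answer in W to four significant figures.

In absolute terms T_C = 285.59 K and T_H = 302.04 K, so ΔT = 16.44 K.
COP_Carnot = T_H/ΔT = 302.04/16.44 = 18.37.
The heat pump delivers Q̇_H = COP × Ẇ = 76780 W; the resistance heater delivers Ẇ = 4180 W.
Extra = (COP − 1)·Ẇ = 72600 W.

72600 W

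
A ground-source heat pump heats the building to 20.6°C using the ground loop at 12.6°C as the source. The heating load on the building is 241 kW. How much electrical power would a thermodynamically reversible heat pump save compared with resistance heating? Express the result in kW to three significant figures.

234 kW

In absolute terms T_C = 285.75 K and T_H = 293.75 K, so ΔT = 8.000 K.
COP_Carnot = T_H/ΔT = 293.75/8.000 = 36.72.
Resistance heating needs Ẇ_res = Q̇_H = 241.0 kW; the reversible heat pump needs only Ẇ_hp = Q̇_H/COP = 6.563 kW.
Saving = 241.0 − 6.563 = 234.4 kW.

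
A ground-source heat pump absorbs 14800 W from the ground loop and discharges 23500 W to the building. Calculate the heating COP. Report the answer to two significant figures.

2.7

The first law gives Q̇_H = Q̇_C + Ẇ, so the three rates are Q̇_C = 14800, Q̇_H = 23500, Ẇ = 8700 W.
COP_HP = Q̇_H/Ẇ = 23500/8700 = 2.701.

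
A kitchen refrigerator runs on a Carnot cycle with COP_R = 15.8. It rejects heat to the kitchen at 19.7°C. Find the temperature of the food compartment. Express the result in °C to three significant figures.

For a Carnot refrigerator COP_R = T_C/(T_H − T_C), so T_C = COP·T_H/(1 + COP).
With T_H = 292.85 K, T_C = 15.8 × 292.85/16.80 = 275.42 K.
Converting, 275.42 K = 2.27°C.

2.27 °C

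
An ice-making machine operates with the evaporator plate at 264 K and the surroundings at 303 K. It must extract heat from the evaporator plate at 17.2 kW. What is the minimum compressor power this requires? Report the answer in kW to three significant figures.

The reservoir spacing is ΔT = 303 − 264 = 39.00 K.
COP_Carnot = T_C/ΔT = 264.00/39.00 = 6.769.
Ẇ_min = Q̇/COP_Carnot = 17.20/6.769 = 2.541 kW.

2.54 kW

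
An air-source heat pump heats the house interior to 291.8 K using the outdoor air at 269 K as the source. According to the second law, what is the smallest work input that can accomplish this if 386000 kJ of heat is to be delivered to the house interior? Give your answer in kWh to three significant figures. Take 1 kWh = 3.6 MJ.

8.38 kWh

The reservoir spacing is ΔT = 291.8 − 269 = 22.80 K.
The reversible limit is COP_HP = T_H/ΔT = 12.80, so W_min = Q_H/COP = Q_H·ΔT/T_H.
W_min = 386000 × 22.80/291.80 = 30160 kJ = 8.378 kWh.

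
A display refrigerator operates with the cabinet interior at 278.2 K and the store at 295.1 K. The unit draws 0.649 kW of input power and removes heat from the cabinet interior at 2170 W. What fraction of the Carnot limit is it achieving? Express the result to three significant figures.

Converting, Q̇_C = 2170 W = 2.170 kW, so COP_actual = Q̇_C/Ẇ = 2.170/0.6490 = 3.344.
The reservoir spacing is ΔT = 295.1 − 278.2 = 16.90 K.
COP_Carnot = T_C/ΔT = 278.20/16.90 = 16.46.
η_II = COP_actual/COP_Carnot = 3.344/16.46 = 0.2031.

0.203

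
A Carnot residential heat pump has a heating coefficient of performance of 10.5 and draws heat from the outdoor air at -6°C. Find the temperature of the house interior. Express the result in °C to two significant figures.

22 °C

COP_HP = T_H/(T_H − T_C) rearranges to T_H = COP·T_C/(COP − 1).
With T_C = 267.15 K, T_H = 10.5 × 267.15/9.500 = 295.27 K.
Converting, 295.27 K = 22.12°C.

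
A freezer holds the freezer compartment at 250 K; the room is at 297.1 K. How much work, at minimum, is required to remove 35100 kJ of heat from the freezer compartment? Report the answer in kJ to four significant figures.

6613 kJ

The reservoir spacing is ΔT = 297.1 − 250 = 47.10 K.
The reversible limit is COP_R = T_C/ΔT = 5.308, so W_min = Q_C/COP = Q_C·ΔT/T_C.
W_min = 35100 × 47.10/250.00 = 6613 kJ.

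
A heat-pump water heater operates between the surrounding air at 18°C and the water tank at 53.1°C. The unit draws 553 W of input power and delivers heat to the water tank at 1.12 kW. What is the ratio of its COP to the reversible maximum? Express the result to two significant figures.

Converting, Q̇_H = 1.120 kW = 1120 W, so COP_actual = Q̇_H/Ẇ = 1120/553.0 = 2.025.
In absolute terms T_C = 291.15 K and T_H = 326.25 K, so ΔT = 35.10 K.
COP_Carnot = T_H/ΔT = 326.25/35.10 = 9.295.
η_II = COP_actual/COP_Carnot = 2.025/9.295 = 0.2179.

0.22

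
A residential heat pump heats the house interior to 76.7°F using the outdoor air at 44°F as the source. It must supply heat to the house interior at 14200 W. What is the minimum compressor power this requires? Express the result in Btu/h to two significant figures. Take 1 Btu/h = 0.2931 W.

3000 Btu/h

In absolute terms T_C = 279.82 K and T_H = 297.98 K, so ΔT = 18.17 K.
COP_Carnot = T_H/ΔT = 297.98/18.17 = 16.40.
Ẇ_min = Q̇/COP_Carnot = 14200/16.40 = 865.7 W = 2954 Btu/h.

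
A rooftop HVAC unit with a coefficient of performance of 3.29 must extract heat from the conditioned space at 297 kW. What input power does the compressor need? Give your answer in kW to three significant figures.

Ẇ = Q̇_C/COP = 297.0/3.29 = 90.27 kW.

90.3 kW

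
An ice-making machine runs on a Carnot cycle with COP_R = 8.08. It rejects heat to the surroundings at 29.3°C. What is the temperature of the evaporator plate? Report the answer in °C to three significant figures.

-4.01 °C

For a Carnot refrigerator COP_R = T_C/(T_H − T_C), so T_C = COP·T_H/(1 + COP).
With T_H = 302.45 K, T_C = 8.08 × 302.45/9.080 = 269.14 K.
Converting, 269.14 K = -4.01°C.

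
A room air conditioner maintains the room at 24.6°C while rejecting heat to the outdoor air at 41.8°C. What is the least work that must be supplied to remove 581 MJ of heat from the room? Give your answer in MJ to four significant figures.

In absolute terms T_C = 297.75 K and T_H = 314.95 K, so ΔT = 17.20 K.
The reversible limit is COP_R = T_C/ΔT = 17.31, so W_min = Q_C/COP = Q_C·ΔT/T_C.
W_min = 581.0 × 17.20/297.75 = 33.56 MJ.

33.56 MJ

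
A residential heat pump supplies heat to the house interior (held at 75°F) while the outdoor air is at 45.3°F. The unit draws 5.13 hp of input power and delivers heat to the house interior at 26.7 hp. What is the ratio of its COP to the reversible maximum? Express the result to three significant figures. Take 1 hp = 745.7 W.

0.289

COP_actual = Q̇_H/Ẇ = 26.70/5.130 = 5.205.
In absolute terms T_C = 280.54 K and T_H = 297.04 K, so ΔT = 16.50 K.
COP_Carnot = T_H/ΔT = 297.04/16.50 = 18.00.
η_II = COP_actual/COP_Carnot = 5.205/18.00 = 0.2891.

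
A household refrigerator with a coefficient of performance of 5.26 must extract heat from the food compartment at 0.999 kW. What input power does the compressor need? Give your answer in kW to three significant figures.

Ẇ = Q̇_C/COP = 0.9990/5.26 = 0.1899 kW.

0.190 kW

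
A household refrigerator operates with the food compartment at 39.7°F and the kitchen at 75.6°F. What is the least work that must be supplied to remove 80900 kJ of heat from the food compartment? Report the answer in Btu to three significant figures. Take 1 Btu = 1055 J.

5510 Btu

In absolute terms T_C = 277.43 K and T_H = 297.37 K, so ΔT = 19.94 K.
The reversible limit is COP_R = T_C/ΔT = 13.91, so W_min = Q_C/COP = Q_C·ΔT/T_C.
W_min = 80900 × 19.94/277.43 = 5816 kJ = 5513 Btu.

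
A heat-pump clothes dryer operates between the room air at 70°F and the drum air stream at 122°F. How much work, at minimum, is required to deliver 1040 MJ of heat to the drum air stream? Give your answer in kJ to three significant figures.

In absolute terms T_C = 294.26 K and T_H = 323.15 K, so ΔT = 28.89 K.
The reversible limit is COP_HP = T_H/ΔT = 11.19, so W_min = Q_H/COP = Q_H·ΔT/T_H.
W_min = 1040 × 28.89/323.15 = 92.97 MJ = 92970 kJ.

93000 kJ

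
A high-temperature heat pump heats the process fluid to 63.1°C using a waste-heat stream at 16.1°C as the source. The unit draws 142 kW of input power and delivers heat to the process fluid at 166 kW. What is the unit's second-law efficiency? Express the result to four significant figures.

COP_actual = Q̇_H/Ẇ = 166.0/142.0 = 1.169.
In absolute terms T_C = 289.25 K and T_H = 336.25 K, so ΔT = 47.00 K.
COP_Carnot = T_H/ΔT = 336.25/47.00 = 7.154.
η_II = COP_actual/COP_Carnot = 1.169/7.154 = 0.1634.

0.1634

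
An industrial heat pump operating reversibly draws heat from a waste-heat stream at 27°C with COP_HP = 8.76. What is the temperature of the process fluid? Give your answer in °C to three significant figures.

COP_HP = T_H/(T_H − T_C) rearranges to T_H = COP·T_C/(COP − 1).
With T_C = 300.15 K, T_H = 8.76 × 300.15/7.760 = 338.83 K.
Converting, 338.83 K = 65.68°C.

65.7 °C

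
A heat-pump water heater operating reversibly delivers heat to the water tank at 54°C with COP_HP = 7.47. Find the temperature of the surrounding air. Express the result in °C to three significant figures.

COP_HP = T_H/(T_H − T_C) gives T_H − T_C = T_H/COP.
With T_H = 327.15 K, T_C = 327.15 × (1 − 1/7.47) = 283.35 K.
Converting, 283.35 K = 10.20°C.

10.2 °C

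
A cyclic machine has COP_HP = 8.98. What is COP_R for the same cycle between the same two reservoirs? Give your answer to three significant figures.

Since Q_H = Q_C + W for any cycle, COP_R = Q_C/W = Q_H/W − 1.
COP_R = 8.98 − 1 = 7.98.

7.98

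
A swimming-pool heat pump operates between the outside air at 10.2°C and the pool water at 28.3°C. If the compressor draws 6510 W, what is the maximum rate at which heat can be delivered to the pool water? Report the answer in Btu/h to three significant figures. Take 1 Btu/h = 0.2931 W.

In absolute terms T_C = 283.35 K and T_H = 301.45 K, so ΔT = 18.10 K.
COP_Carnot = T_H/ΔT = 301.45/18.10 = 16.65.
Q̇_max = COP_Carnot × Ẇ = 16.65 × 6510 W = 108400 W = 369900 Btu/h.

370000 Btu/h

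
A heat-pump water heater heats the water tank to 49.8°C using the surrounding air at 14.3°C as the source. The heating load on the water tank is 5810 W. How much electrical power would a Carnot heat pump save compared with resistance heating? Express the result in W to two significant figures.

5200 W

In absolute terms T_C = 287.45 K and T_H = 322.95 K, so ΔT = 35.50 K.
COP_Carnot = T_H/ΔT = 322.95/35.50 = 9.097.
Resistance heating needs Ẇ_res = Q̇_H = 5810 W; the reversible heat pump needs only Ẇ_hp = Q̇_H/COP = 638.7 W.
Saving = 5810 − 638.7 = 5171 W.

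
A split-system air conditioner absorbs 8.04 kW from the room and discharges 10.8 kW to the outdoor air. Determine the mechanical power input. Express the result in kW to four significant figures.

2.760 kW

For a cyclic device the first law requires Q̇_H = Q̇_C + Ẇ.
Ẇ = Q̇_H − Q̇_C = 2.760 kW.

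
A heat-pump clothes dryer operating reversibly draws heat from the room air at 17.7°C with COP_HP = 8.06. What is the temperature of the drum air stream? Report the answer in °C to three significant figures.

58.9 °C

COP_HP = T_H/(T_H − T_C) rearranges to T_H = COP·T_C/(COP − 1).
With T_C = 290.85 K, T_H = 8.06 × 290.85/7.060 = 332.05 K.
Converting, 332.05 K = 58.90°C.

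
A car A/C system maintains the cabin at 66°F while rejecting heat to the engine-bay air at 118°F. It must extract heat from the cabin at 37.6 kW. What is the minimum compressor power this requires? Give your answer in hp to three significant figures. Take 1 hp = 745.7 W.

In absolute terms T_C = 292.04 K and T_H = 320.93 K, so ΔT = 28.89 K.
COP_Carnot = T_C/ΔT = 292.04/28.89 = 10.11.
Ẇ_min = Q̇/COP_Carnot = 37.60/10.11 = 3.719 kW = 4.988 hp.

4.99 hp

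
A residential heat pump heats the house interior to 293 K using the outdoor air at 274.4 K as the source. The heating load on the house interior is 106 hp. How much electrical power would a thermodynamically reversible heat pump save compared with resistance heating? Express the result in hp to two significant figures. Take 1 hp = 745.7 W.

99 hp

The reservoir spacing is ΔT = 293 − 274.4 = 18.60 K.
COP_Carnot = T_H/ΔT = 293.00/18.60 = 15.75.
Resistance heating needs Ẇ_res = Q̇_H = 106.0 hp; the reversible heat pump needs only Ẇ_hp = Q̇_H/COP = 6.729 hp.
Saving = 106.0 − 6.729 = 99.27 hp.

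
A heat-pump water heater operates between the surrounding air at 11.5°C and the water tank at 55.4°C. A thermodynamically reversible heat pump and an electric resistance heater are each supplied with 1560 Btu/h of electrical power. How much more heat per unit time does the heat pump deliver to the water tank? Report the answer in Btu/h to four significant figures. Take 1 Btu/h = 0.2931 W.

In absolute terms T_C = 284.65 K and T_H = 328.55 K, so ΔT = 43.90 K.
COP_Carnot = T_H/ΔT = 328.55/43.90 = 7.484.
The heat pump delivers Q̇_H = COP × Ẇ = 11680 Btu/h; the resistance heater delivers Ẇ = 1560 Btu/h.
Extra = (COP − 1)·Ẇ = 10120 Btu/h.

10120 Btu/h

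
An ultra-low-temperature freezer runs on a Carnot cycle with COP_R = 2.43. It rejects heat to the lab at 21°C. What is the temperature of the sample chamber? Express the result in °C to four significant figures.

-64.76 °C

For a Carnot refrigerator COP_R = T_C/(T_H − T_C), so T_C = COP·T_H/(1 + COP).
With T_H = 294.15 K, T_C = 2.43 × 294.15/3.430 = 208.39 K.
Converting, 208.39 K = -64.76°C.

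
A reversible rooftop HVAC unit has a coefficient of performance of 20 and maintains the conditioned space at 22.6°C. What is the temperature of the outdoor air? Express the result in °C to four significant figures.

COP_R = T_C/(T_H − T_C) gives T_H − T_C = T_C/COP.
With T_C = 295.75 K, T_H = 295.75 × (1 + 1/20) = 310.54 K.
Converting, 310.54 K = 37.39°C.

37.39 °C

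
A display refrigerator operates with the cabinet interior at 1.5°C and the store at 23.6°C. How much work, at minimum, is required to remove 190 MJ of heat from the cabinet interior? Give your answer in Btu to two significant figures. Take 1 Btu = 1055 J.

14000 Btu

In absolute terms T_C = 274.65 K and T_H = 296.75 K, so ΔT = 22.10 K.
The reversible limit is COP_R = T_C/ΔT = 12.43, so W_min = Q_C/COP = Q_C·ΔT/T_C.
W_min = 190.0 × 22.10/274.65 = 15.29 MJ = 14490 Btu.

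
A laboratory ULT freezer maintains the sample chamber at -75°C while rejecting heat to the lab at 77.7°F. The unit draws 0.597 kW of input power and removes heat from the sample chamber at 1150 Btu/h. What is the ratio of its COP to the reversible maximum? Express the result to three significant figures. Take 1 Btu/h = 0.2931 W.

0.286

Converting, Q̇_C = 1150 Btu/h = 0.3371 kW, so COP_actual = Q̇_C/Ẇ = 0.3371/0.5970 = 0.5646.
In absolute terms T_C = 198.15 K and T_H = 298.54 K, so ΔT = 100.4 K.
COP_Carnot = T_C/ΔT = 198.15/100.4 = 1.974.
η_II = COP_actual/COP_Carnot = 0.5646/1.974 = 0.2860.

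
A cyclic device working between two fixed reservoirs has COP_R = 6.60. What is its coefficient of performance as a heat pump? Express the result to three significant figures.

7.60

The first law on one cycle gives Q_H = Q_C + W, so Q_H/W = Q_C/W + 1.
COP_HP = COP_R + 1 = 6.60 + 1 = 7.60.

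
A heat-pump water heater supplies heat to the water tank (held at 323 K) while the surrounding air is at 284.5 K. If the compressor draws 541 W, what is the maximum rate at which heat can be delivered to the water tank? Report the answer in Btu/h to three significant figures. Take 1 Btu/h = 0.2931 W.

The reservoir spacing is ΔT = 323 − 284.5 = 38.50 K.
COP_Carnot = T_H/ΔT = 323.00/38.50 = 8.390.
Q̇_max = COP_Carnot × Ẇ = 8.390 × 541.0 W = 4539 W = 15490 Btu/h.

15500 Btu/h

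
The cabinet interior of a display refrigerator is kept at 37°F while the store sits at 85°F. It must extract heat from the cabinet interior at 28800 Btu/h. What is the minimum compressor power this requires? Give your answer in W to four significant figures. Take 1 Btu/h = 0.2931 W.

815.8 W

In absolute terms T_C = 275.93 K and T_H = 302.59 K, so ΔT = 26.67 K.
COP_Carnot = T_C/ΔT = 275.93/26.67 = 10.35.
Ẇ_min = Q̇/COP_Carnot = 28800/10.35 = 2783 Btu/h = 815.8 W.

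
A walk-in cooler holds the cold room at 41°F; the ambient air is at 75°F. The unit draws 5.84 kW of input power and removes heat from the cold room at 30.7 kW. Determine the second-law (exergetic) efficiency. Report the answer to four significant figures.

0.3570

COP_actual = Q̇_C/Ẇ = 30.70/5.840 = 5.257.
In absolute terms T_C = 278.15 K and T_H = 297.04 K, so ΔT = 18.89 K.
COP_Carnot = T_C/ΔT = 278.15/18.89 = 14.73.
η_II = COP_actual/COP_Carnot = 5.257/14.73 = 0.3570.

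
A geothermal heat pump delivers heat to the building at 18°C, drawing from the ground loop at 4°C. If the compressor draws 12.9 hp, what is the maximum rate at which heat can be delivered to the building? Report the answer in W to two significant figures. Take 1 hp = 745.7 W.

200000 W

In absolute terms T_C = 277.15 K and T_H = 291.15 K, so ΔT = 14.00 K.
COP_Carnot = T_H/ΔT = 291.15/14.00 = 20.80.
Q̇_max = COP_Carnot × Ẇ = 20.80 × 12.90 hp = 268.3 hp = 200100 W.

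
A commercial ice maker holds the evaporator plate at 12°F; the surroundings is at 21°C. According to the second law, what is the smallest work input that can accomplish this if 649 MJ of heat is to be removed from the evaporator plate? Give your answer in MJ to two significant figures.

In absolute terms T_C = 262.04 K and T_H = 294.15 K, so ΔT = 32.11 K.
The reversible limit is COP_R = T_C/ΔT = 8.160, so W_min = Q_C/COP = Q_C·ΔT/T_C.
W_min = 649.0 × 32.11/262.04 = 79.53 MJ.

80 MJ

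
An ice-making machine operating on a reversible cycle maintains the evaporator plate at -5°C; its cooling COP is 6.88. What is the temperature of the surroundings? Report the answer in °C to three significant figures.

COP_R = T_C/(T_H − T_C) gives T_H − T_C = T_C/COP.
With T_C = 268.15 K, T_H = 268.15 × (1 + 1/6.88) = 307.13 K.
Converting, 307.13 K = 33.98°C.

34.0 °C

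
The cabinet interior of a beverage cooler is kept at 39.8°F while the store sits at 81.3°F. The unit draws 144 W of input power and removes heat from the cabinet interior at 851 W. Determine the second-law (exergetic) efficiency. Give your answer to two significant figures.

0.49

COP_actual = Q̇_C/Ẇ = 851.0/144.0 = 5.910.
In absolute terms T_C = 277.48 K and T_H = 300.54 K, so ΔT = 23.06 K.
COP_Carnot = T_C/ΔT = 277.48/23.06 = 12.04.
η_II = COP_actual/COP_Carnot = 5.910/12.04 = 0.4910.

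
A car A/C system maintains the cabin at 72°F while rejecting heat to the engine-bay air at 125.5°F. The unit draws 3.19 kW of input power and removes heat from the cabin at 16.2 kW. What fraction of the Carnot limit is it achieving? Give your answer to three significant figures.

COP_actual = Q̇_C/Ẇ = 16.20/3.190 = 5.078.
In absolute terms T_C = 295.37 K and T_H = 325.09 K, so ΔT = 29.72 K.
COP_Carnot = T_C/ΔT = 295.37/29.72 = 9.938.
η_II = COP_actual/COP_Carnot = 5.078/9.938 = 0.5110.

0.511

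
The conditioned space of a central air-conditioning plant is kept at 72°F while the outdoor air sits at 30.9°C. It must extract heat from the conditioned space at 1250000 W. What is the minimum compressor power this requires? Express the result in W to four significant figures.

36720 W

In absolute terms T_C = 295.37 K and T_H = 304.05 K, so ΔT = 8.678 K.
COP_Carnot = T_C/ΔT = 295.37/8.678 = 34.04.
Ẇ_min = Q̇/COP_Carnot = 1250000/34.04 = 36720 W.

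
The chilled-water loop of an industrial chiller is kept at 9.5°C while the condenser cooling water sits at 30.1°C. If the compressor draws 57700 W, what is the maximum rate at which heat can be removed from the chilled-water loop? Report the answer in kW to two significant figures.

790 kW

In absolute terms T_C = 282.65 K and T_H = 303.25 K, so ΔT = 20.60 K.
COP_Carnot = T_C/ΔT = 282.65/20.60 = 13.72.
Q̇_max = COP_Carnot × Ẇ = 13.72 × 57700 W = 791700 W = 791.7 kW.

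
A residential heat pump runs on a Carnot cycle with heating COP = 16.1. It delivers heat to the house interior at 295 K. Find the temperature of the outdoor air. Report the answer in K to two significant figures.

COP_HP = T_H/(T_H − T_C) gives T_H − T_C = T_H/COP.
With T_H = 295.00 K, T_C = 295.00 × (1 − 1/16.1) = 276.68 K.

280 K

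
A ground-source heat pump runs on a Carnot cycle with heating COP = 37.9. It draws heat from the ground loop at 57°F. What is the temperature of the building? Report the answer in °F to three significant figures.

71.0 °F

COP_HP = T_H/(T_H − T_C) rearranges to T_H = COP·T_C/(COP − 1).
With T_C = 287.04 K, T_H = 37.9 × 287.04/36.90 = 294.82 K.
Converting, 294.82 K = 71.00°F.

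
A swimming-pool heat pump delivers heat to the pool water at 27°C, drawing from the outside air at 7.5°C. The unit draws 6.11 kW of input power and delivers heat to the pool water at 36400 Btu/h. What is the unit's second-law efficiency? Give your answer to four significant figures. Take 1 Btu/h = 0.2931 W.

0.1134

Converting, Q̇_H = 36400 Btu/h = 10.67 kW, so COP_actual = Q̇_H/Ẇ = 10.67/6.110 = 1.746.
In absolute terms T_C = 280.65 K and T_H = 300.15 K, so ΔT = 19.50 K.
COP_Carnot = T_H/ΔT = 300.15/19.50 = 15.39.
η_II = COP_actual/COP_Carnot = 1.746/15.39 = 0.1134.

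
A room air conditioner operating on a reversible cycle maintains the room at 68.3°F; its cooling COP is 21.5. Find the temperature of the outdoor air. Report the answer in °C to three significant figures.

COP_R = T_C/(T_H − T_C) gives T_H − T_C = T_C/COP.
With T_C = 293.32 K, T_H = 293.32 × (1 + 1/21.5) = 306.96 K.
Converting, 306.96 K = 33.81°C.

33.8 °C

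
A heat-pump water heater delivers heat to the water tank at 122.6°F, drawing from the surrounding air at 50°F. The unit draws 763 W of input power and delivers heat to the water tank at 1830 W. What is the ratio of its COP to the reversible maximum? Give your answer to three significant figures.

0.299

COP_actual = Q̇_H/Ẇ = 1830/763.0 = 2.398.
In absolute terms T_C = 283.15 K and T_H = 323.48 K, so ΔT = 40.33 K.
COP_Carnot = T_H/ΔT = 323.48/40.33 = 8.020.
η_II = COP_actual/COP_Carnot = 2.398/8.020 = 0.2990.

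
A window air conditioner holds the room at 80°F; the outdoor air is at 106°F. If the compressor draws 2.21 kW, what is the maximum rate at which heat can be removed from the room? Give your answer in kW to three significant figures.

45.9 kW

In absolute terms T_C = 299.82 K and T_H = 314.26 K, so ΔT = 14.44 K.
COP_Carnot = T_C/ΔT = 299.82/14.44 = 20.76.
Q̇_max = COP_Carnot × Ẇ = 20.76 × 2.210 kW = 45.87 kW.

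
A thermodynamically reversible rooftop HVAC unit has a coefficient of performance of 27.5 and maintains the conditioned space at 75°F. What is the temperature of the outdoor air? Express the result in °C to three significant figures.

34.7 °C

COP_R = T_C/(T_H − T_C) gives T_H − T_C = T_C/COP.
With T_C = 297.04 K, T_H = 297.04 × (1 + 1/27.5) = 307.84 K.
Converting, 307.84 K = 34.69°C.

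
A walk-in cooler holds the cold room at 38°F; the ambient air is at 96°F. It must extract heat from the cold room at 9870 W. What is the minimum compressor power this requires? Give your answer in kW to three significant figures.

In absolute terms T_C = 276.48 K and T_H = 308.71 K, so ΔT = 32.22 K.
COP_Carnot = T_C/ΔT = 276.48/32.22 = 8.581.
Ẇ_min = Q̇/COP_Carnot = 9870/8.581 = 1150 W = 1.150 kW.

1.15 kW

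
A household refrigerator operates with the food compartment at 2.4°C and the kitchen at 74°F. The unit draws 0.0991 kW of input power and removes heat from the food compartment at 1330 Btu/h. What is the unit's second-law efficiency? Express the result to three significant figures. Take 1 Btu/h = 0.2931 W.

Converting, Q̇_C = 1330 Btu/h = 0.3898 kW, so COP_actual = Q̇_C/Ẇ = 0.3898/0.09910 = 3.934.
In absolute terms T_C = 275.55 K and T_H = 296.48 K, so ΔT = 20.93 K.
COP_Carnot = T_C/ΔT = 275.55/20.93 = 13.16.
η_II = COP_actual/COP_Carnot = 3.934/13.16 = 0.2988.

0.299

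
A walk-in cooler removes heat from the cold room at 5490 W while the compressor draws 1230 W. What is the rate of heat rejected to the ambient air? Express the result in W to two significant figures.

For a cyclic device the first law requires Q̇_H = Q̇_C + Ẇ.
Q̇_H = Q̇_C + Ẇ = 6720 W.

6700 W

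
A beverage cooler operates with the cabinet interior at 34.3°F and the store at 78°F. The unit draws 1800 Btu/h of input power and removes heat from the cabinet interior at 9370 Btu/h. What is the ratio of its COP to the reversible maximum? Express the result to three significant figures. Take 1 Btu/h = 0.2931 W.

0.461

COP_actual = Q̇_C/Ẇ = 9370/1800 = 5.206.
In absolute terms T_C = 274.43 K and T_H = 298.71 K, so ΔT = 24.28 K.
COP_Carnot = T_C/ΔT = 274.43/24.28 = 11.30.
η_II = COP_actual/COP_Carnot = 5.206/11.30 = 0.4605.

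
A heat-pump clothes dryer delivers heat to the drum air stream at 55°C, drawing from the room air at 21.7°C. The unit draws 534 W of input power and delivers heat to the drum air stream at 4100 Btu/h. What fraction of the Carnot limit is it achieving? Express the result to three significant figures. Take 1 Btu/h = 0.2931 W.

0.228

Converting, Q̇_H = 4100 Btu/h = 1202 W, so COP_actual = Q̇_H/Ẇ = 1202/534.0 = 2.250.
In absolute terms T_C = 294.85 K and T_H = 328.15 K, so ΔT = 33.30 K.
COP_Carnot = T_H/ΔT = 328.15/33.30 = 9.854.
η_II = COP_actual/COP_Carnot = 2.250/9.854 = 0.2284.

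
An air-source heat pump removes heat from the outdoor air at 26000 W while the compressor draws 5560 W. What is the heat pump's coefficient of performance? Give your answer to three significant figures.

5.68

The first law gives Q̇_H = Q̇_C + Ẇ, so the three rates are Q̇_C = 26000, Q̇_H = 31560, Ẇ = 5560 W.
COP_HP = Q̇_H/Ẇ = 31560/5560 = 5.676.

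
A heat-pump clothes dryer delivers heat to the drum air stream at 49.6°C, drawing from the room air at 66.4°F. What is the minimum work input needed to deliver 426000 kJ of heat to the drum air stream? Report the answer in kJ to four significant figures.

40240 kJ

In absolute terms T_C = 292.26 K and T_H = 322.75 K, so ΔT = 30.49 K.
The reversible limit is COP_HP = T_H/ΔT = 10.59, so W_min = Q_H/COP = Q_H·ΔT/T_H.
W_min = 426000 × 30.49/322.75 = 40240 kJ.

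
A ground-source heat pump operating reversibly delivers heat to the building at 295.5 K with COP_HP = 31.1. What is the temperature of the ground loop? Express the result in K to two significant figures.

COP_HP = T_H/(T_H − T_C) gives T_H − T_C = T_H/COP.
With T_H = 295.50 K, T_C = 295.50 × (1 − 1/31.1) = 286.00 K.

290 K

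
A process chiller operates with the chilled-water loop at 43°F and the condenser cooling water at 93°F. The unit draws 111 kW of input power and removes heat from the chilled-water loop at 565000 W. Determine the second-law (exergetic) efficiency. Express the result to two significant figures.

Converting, Q̇_C = 565000 W = 565.0 kW, so COP_actual = Q̇_C/Ẇ = 565.0/111.0 = 5.090.
In absolute terms T_C = 279.26 K and T_H = 307.04 K, so ΔT = 27.78 K.
COP_Carnot = T_C/ΔT = 279.26/27.78 = 10.05.
η_II = COP_actual/COP_Carnot = 5.090/10.05 = 0.5063.

0.51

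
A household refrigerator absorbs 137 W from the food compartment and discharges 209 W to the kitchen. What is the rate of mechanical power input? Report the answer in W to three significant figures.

For a cyclic device the first law requires Q̇_H = Q̇_C + Ẇ.
Ẇ = Q̇_H − Q̇_C = 72.00 W.

72.0 W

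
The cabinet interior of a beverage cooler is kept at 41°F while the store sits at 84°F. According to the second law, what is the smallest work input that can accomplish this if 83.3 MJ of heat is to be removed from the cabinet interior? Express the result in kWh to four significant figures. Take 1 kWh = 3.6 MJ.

In absolute terms T_C = 278.15 K and T_H = 302.04 K, so ΔT = 23.89 K.
The reversible limit is COP_R = T_C/ΔT = 11.64, so W_min = Q_C/COP = Q_C·ΔT/T_C.
W_min = 83.30 × 23.89/278.15 = 7.154 MJ = 1.987 kWh.

1.987 kWh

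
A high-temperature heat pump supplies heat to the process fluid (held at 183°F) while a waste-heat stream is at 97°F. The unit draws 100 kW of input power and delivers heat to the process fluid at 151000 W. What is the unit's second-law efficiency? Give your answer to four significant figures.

Converting, Q̇_H = 151000 W = 151.0 kW, so COP_actual = Q̇_H/Ẇ = 151.0/100.0 = 1.510.
In absolute terms T_C = 309.26 K and T_H = 357.04 K, so ΔT = 47.78 K.
COP_Carnot = T_H/ΔT = 357.04/47.78 = 7.473.
η_II = COP_actual/COP_Carnot = 1.510/7.473 = 0.2021.

0.2021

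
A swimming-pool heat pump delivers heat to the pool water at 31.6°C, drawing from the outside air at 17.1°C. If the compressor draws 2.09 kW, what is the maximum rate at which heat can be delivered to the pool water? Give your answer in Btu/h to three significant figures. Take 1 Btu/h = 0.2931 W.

150000 Btu/h

In absolute terms T_C = 290.25 K and T_H = 304.75 K, so ΔT = 14.50 K.
COP_Carnot = T_H/ΔT = 304.75/14.50 = 21.02.
Q̇_max = COP_Carnot × Ẇ = 21.02 × 2.090 kW = 43.93 kW = 149900 Btu/h.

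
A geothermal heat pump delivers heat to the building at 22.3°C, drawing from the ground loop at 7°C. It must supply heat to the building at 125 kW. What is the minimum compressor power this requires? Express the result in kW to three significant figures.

6.47 kW

In absolute terms T_C = 280.15 K and T_H = 295.45 K, so ΔT = 15.30 K.
COP_Carnot = T_H/ΔT = 295.45/15.30 = 19.31.
Ẇ_min = Q̇/COP_Carnot = 125.0/19.31 = 6.473 kW.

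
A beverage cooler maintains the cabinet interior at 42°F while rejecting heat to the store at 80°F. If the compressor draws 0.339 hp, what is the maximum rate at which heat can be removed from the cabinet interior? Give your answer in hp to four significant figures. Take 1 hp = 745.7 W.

In absolute terms T_C = 278.71 K and T_H = 299.82 K, so ΔT = 21.11 K.
COP_Carnot = T_C/ΔT = 278.71/21.11 = 13.20.
Q̇_max = COP_Carnot × Ẇ = 13.20 × 0.3390 hp = 4.475 hp.

4.475 hp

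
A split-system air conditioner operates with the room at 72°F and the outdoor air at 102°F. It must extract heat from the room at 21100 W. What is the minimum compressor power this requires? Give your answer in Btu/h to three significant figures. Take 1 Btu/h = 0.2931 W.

4060 Btu/h

In absolute terms T_C = 295.37 K and T_H = 312.04 K, so ΔT = 16.67 K.
COP_Carnot = T_C/ΔT = 295.37/16.67 = 17.72.
Ẇ_min = Q̇/COP_Carnot = 21100/17.72 = 1191 W = 4062 Btu/h.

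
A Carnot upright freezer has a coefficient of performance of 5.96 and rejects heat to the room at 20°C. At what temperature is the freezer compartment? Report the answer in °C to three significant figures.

-22.1 °C

For a Carnot refrigerator COP_R = T_C/(T_H − T_C), so T_C = COP·T_H/(1 + COP).
With T_H = 293.15 K, T_C = 5.96 × 293.15/6.960 = 251.03 K.
Converting, 251.03 K = -22.12°C.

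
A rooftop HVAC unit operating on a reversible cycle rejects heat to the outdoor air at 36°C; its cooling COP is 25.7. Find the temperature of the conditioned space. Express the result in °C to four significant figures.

For a Carnot refrigerator COP_R = T_C/(T_H − T_C), so T_C = COP·T_H/(1 + COP).
With T_H = 309.15 K, T_C = 25.7 × 309.15/26.70 = 297.57 K.
Converting, 297.57 K = 24.42°C.

24.42 °C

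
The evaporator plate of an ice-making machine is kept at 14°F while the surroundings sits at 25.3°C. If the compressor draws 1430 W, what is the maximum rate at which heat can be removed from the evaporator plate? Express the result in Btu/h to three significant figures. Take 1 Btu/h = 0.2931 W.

36400 Btu/h

In absolute terms T_C = 263.15 K and T_H = 298.45 K, so ΔT = 35.30 K.
COP_Carnot = T_C/ΔT = 263.15/35.30 = 7.455.
Q̇_max = COP_Carnot × Ẇ = 7.455 × 1430 W = 10660 W = 36370 Btu/h.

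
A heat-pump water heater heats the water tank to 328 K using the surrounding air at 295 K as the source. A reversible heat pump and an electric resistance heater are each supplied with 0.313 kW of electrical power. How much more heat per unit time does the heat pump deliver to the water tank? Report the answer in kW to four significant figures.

2.798 kW

The reservoir spacing is ΔT = 328 − 295 = 33.00 K.
COP_Carnot = T_H/ΔT = 328.00/33.00 = 9.939.
The heat pump delivers Q̇_H = COP × Ẇ = 3.111 kW; the resistance heater delivers Ẇ = 0.3130 kW.
Extra = (COP − 1)·Ẇ = 2.798 kW.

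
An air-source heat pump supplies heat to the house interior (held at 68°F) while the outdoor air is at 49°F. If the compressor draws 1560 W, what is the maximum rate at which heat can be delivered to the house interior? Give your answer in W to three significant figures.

43300 W

In absolute terms T_C = 282.59 K and T_H = 293.15 K, so ΔT = 10.56 K.
COP_Carnot = T_H/ΔT = 293.15/10.56 = 27.77.
Q̇_max = COP_Carnot × Ẇ = 27.77 × 1560 W = 43320 W.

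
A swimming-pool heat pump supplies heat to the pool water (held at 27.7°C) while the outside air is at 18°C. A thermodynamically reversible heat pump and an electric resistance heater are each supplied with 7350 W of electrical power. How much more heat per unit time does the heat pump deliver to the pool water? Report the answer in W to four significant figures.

In absolute terms T_C = 291.15 K and T_H = 300.85 K, so ΔT = 9.700 K.
COP_Carnot = T_H/ΔT = 300.85/9.700 = 31.02.
The heat pump delivers Q̇_H = COP × Ẇ = 228000 W; the resistance heater delivers Ẇ = 7350 W.
Extra = (COP − 1)·Ẇ = 220600 W.

220600 W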